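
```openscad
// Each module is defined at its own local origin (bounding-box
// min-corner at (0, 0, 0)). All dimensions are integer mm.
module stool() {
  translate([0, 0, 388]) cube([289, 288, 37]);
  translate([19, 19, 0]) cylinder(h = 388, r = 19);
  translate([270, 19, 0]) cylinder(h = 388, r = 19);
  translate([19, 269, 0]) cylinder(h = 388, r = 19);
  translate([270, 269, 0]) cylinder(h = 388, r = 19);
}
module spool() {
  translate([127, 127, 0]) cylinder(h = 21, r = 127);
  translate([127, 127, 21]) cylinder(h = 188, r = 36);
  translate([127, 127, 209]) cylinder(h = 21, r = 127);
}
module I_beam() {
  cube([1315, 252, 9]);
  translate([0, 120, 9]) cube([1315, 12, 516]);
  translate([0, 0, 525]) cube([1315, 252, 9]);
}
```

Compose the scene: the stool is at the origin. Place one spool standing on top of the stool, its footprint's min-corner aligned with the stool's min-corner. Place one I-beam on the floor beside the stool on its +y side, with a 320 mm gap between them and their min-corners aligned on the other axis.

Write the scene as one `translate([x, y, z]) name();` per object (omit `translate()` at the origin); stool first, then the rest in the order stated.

stool();
translate([0, 0, 425]) spool();
translate([0, 608, 0]) I_beam();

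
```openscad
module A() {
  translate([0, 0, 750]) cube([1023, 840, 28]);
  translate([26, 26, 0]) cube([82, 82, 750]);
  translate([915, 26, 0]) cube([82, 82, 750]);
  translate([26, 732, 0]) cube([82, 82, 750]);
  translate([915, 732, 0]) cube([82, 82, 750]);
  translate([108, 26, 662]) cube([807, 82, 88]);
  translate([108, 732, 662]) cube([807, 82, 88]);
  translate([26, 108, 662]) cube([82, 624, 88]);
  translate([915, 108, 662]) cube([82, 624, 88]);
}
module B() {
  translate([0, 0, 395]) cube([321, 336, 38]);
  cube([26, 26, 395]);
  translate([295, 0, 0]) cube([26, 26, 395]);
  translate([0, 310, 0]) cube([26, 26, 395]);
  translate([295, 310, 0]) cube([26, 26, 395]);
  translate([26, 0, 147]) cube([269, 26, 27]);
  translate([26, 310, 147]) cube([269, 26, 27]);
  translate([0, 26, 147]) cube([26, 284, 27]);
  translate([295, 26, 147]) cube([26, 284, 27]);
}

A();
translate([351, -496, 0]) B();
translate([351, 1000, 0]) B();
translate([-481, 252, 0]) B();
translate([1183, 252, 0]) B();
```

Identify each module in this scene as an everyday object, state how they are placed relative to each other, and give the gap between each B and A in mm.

Each stool's nearest face is 160 mm from the table's bounding box.

A is a table. B is a stool. Four stools sit around the table at the −y, +y, −x, +x sides. The gap between each stool and the table is 160 mm.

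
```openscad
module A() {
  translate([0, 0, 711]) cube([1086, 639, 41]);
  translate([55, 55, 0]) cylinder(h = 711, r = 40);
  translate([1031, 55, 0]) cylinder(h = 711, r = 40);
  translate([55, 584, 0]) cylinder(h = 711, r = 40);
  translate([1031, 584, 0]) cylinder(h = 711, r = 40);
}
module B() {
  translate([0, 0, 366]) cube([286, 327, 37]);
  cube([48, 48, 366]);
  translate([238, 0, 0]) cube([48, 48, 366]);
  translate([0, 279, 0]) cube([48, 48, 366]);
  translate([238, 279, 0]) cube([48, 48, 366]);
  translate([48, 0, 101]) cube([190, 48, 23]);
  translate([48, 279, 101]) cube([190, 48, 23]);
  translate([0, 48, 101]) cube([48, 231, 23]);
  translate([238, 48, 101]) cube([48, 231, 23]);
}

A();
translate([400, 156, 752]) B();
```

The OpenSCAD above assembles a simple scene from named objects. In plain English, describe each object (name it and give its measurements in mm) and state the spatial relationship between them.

A is a table with a 1086×639 mm rectangular top, 41 mm thick, top surface at z = 752 mm, supported by four round legs of 80 mm diameter, each leg's bounding box inset 15 mm from the nearest pair of top edges, running from the floor.

B is a four-legged stool. The seat is a 286×327×37 mm slab whose top surface is at z = 403 mm; four square legs, each 48×48 mm in cross-section, run from the floor (z = 0) to the underside of the seat, each flush with a corner of the seat. Four stretchers, 48 mm wide and 23 mm tall, connect adjacent legs with their undersides at z = 101 mm, each running between the inner faces of the legs it joins and aligned with the legs' outer faces on the other axis.

The stool is on top of the table, centred.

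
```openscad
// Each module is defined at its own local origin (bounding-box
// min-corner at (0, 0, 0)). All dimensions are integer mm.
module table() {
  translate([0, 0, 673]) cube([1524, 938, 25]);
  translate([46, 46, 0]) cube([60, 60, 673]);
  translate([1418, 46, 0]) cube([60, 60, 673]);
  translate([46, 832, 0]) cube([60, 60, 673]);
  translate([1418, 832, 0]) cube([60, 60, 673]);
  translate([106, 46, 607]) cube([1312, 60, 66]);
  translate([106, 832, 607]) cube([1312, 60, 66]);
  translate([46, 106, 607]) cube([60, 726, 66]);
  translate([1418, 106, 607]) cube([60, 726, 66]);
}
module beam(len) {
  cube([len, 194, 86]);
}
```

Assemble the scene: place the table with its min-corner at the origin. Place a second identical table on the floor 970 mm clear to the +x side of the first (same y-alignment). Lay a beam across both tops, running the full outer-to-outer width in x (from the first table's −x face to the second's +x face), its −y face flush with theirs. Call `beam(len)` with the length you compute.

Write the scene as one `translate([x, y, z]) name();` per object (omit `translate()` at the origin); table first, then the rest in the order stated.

table();
translate([2494, 0, 0]) table();
translate([0, 0, 698]) beam(4018);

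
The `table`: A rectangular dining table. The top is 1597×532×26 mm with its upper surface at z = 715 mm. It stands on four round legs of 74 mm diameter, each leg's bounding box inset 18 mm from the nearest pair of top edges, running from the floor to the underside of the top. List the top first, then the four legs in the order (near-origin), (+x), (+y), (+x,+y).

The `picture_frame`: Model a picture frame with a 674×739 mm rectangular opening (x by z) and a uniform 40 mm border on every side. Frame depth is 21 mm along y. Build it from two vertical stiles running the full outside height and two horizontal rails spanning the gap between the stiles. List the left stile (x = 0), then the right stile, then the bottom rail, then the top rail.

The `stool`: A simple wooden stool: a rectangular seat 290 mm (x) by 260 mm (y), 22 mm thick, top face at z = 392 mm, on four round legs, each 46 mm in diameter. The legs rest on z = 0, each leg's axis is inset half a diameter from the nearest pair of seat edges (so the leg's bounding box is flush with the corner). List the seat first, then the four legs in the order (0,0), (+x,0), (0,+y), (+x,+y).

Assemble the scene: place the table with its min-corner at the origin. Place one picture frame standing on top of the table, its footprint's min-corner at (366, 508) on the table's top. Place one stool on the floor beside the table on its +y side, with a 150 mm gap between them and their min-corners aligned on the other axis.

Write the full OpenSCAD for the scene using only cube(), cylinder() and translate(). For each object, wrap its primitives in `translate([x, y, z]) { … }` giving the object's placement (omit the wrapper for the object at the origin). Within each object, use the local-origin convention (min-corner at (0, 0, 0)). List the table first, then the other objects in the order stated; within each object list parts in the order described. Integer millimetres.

translate([0, 0, 689]) cube([1597, 532, 26]);
translate([55, 55, 0]) cylinder(h = 689, r = 37);
translate([1542, 55, 0]) cylinder(h = 689, r = 37);
translate([55, 477, 0]) cylinder(h = 689, r = 37);
translate([1542, 477, 0]) cylinder(h = 689, r = 37);
translate([366, 508, 715]) {
  cube([40, 21, 819]);
  translate([714, 0, 0]) cube([40, 21, 819]);
  translate([40, 0, 0]) cube([674, 21, 40]);
  translate([40, 0, 779]) cube([674, 21, 40]);
}
translate([0, 682, 0]) {
  translate([0, 0, 370]) cube([290, 260, 22]);
  translate([23, 23, 0]) cylinder(h = 370, r = 23);
  translate([267, 23, 0]) cylinder(h = 370, r = 23);
  translate([23, 237, 0]) cylinder(h = 370, r = 23);
  translate([267, 237, 0]) cylinder(h = 370, r = 23);
}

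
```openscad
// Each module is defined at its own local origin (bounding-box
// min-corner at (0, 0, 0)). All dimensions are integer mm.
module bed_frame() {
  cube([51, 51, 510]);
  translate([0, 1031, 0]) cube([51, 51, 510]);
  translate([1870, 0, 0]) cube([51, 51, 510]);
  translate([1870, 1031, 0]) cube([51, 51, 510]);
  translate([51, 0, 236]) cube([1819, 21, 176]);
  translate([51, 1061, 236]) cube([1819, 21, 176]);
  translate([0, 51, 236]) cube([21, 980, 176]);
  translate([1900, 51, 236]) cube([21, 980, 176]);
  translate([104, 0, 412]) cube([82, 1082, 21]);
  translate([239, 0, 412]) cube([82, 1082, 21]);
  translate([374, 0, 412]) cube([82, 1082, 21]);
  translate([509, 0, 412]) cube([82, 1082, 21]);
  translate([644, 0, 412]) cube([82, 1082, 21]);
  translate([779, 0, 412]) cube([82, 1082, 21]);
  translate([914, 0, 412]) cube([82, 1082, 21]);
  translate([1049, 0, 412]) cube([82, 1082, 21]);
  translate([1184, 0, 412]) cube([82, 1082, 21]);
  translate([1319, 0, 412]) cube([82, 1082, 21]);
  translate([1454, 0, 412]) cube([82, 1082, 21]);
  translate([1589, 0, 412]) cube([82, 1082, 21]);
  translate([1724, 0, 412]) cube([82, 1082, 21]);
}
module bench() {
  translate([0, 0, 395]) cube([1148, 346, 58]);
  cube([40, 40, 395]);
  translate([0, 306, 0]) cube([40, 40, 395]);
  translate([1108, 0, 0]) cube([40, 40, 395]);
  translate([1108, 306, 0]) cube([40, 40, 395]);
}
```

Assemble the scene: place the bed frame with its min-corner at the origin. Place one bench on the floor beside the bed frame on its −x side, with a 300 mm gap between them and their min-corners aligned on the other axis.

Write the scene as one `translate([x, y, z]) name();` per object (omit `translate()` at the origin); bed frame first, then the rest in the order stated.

bed_frame();
translate([-1448, 0, 0]) bench();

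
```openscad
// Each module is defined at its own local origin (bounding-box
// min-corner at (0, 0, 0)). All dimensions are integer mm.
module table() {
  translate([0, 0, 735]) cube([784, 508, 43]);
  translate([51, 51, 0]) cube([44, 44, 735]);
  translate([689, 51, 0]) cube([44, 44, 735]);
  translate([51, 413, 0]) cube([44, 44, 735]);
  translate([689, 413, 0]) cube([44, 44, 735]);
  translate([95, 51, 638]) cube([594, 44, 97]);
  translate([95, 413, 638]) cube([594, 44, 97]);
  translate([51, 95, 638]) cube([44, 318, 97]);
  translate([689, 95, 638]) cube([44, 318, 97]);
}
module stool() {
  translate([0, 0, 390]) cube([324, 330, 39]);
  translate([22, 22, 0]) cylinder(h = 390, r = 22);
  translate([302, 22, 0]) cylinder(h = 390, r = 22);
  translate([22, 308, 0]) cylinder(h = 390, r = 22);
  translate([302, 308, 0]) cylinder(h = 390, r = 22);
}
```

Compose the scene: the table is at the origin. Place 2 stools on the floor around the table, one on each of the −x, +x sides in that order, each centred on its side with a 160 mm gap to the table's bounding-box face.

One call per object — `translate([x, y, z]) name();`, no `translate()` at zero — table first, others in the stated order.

table();
translate([-484, 89, 0]) stool();
translate([944, 89, 0]) stool();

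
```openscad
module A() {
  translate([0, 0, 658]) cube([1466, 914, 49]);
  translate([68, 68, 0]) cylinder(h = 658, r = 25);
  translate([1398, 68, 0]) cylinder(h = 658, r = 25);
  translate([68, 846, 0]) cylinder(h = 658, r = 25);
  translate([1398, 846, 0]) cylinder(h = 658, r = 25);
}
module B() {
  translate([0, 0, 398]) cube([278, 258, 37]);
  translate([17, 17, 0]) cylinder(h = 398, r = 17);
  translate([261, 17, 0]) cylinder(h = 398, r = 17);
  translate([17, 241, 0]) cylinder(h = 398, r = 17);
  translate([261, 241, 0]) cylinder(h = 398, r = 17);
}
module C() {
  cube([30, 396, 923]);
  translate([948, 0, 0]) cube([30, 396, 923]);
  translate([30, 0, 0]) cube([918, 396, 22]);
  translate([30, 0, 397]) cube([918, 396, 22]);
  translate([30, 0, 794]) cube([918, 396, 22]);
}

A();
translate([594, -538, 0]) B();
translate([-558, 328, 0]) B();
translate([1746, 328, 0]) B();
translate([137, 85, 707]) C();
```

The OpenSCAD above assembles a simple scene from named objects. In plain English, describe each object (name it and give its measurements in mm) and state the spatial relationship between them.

A is a table with a 1466×914 mm rectangular top, 49 mm thick, top surface at z = 707 mm, supported by four round legs of 50 mm diameter, each leg's bounding box inset 43 mm from the nearest pair of top edges, running from the floor.

B is a simple wooden stool: a rectangular seat 278 mm (x) by 258 mm (y), 37 mm thick, top face at z = 435 mm, on four round legs, each 34 mm in diameter. The legs rest on z = 0, each leg's axis is inset half a diameter from the nearest pair of seat edges (so the leg's bounding box is flush with the corner).

C is a bookshelf 978 mm wide overall, 396 mm deep and 923 mm tall. The two sides are 30 mm thick vertical panels. 3 horizontal shelves of 22 mm thickness span between the inner faces of the sides; the lowest shelf sits on the floor and shelves are stacked with a clear vertical gap of 375 mm between each pair.

Three stools sit around the table at the −y, −x, +x sides. The bookshelf is on top of the table.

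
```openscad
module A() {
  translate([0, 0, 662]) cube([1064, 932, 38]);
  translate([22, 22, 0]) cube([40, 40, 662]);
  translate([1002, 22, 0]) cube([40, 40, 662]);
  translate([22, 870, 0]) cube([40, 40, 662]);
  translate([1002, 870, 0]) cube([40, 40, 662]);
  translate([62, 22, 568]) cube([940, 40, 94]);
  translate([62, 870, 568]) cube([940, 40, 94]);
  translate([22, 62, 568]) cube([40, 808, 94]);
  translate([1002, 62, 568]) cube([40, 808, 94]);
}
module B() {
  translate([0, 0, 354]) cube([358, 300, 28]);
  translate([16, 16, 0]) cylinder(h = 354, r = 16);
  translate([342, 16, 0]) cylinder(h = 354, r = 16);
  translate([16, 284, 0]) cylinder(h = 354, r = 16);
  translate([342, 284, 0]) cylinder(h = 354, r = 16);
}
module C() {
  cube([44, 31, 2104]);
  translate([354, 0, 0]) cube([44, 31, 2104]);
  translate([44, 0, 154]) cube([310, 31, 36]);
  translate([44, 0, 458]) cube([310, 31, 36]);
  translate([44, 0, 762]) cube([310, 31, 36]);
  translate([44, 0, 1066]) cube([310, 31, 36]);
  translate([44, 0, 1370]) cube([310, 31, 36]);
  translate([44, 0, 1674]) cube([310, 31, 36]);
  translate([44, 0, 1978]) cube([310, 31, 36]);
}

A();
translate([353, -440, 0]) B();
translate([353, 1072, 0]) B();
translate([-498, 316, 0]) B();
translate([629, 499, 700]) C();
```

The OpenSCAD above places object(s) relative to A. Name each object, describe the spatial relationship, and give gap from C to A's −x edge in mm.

The ladder's min-x is at 629; the table's min-x is 0; gap = 629 mm.

A is a table. B is a stool. C is a ladder. Three stools sit around the table at the −y, +y, −x sides. The ladder is on top of the table. The gap from the ladder to the table's −x edge is 629 mm.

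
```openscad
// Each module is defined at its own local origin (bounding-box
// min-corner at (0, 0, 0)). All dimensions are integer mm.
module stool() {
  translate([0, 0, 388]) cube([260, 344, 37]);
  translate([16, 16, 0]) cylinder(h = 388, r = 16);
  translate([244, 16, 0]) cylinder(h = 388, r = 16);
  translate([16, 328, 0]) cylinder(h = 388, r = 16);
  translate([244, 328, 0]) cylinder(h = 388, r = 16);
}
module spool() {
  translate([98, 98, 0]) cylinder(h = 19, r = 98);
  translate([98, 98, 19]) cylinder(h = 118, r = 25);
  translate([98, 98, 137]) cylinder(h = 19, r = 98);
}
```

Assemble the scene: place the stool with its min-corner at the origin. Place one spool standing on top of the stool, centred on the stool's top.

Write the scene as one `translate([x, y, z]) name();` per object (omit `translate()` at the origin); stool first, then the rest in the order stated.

stool();
translate([32, 74, 425]) spool();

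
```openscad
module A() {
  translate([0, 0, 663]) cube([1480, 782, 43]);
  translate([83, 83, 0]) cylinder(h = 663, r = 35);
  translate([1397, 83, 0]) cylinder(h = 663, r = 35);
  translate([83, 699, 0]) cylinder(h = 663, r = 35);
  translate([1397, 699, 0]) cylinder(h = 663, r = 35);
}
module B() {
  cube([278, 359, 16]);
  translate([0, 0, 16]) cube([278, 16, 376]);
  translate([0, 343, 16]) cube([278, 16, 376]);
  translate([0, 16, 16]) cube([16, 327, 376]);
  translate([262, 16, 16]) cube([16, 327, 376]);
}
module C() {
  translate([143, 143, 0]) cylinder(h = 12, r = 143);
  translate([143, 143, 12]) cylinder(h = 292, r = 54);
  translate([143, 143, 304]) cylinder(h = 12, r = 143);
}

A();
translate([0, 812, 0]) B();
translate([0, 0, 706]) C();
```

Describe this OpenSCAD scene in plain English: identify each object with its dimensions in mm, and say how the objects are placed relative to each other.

A is a table with a 1480×782 mm rectangular top, 43 mm thick, top surface at z = 706 mm, supported by four round legs of 70 mm diameter, each leg's bounding box inset 48 mm from the nearest pair of top edges, running from the floor.

B is an open-topped rectangular box: outside dimensions 278×359×392 mm, with a uniform wall and base thickness of 16 mm. The base is a full 278×359 slab on the floor; four walls sit on top of the base. The front and back walls (the −y and +y sides) span the full width; the two side walls fit between them.

C is a spool: two coaxial disc flanges of radius 143 mm and thickness 12 mm, joined by a core cylinder of radius 54 mm and height 292 mm. The lower flange rests on z = 0 and the three cylinders share a vertical axis.

The open box is on the floor beside the table on its +y side. The spool is on top of the table.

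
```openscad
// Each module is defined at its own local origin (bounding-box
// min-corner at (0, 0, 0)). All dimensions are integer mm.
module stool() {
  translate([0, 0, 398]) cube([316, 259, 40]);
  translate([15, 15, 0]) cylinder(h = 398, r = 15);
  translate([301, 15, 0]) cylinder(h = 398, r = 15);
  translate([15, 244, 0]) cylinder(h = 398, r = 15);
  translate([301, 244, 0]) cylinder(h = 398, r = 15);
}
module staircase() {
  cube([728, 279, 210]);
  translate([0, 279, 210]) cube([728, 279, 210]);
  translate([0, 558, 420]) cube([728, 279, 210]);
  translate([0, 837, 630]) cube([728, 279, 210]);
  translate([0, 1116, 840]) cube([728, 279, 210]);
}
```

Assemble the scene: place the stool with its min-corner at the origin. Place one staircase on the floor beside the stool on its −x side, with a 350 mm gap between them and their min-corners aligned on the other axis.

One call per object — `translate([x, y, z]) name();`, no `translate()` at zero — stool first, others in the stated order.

stool();
translate([-1078, 0, 0]) staircase();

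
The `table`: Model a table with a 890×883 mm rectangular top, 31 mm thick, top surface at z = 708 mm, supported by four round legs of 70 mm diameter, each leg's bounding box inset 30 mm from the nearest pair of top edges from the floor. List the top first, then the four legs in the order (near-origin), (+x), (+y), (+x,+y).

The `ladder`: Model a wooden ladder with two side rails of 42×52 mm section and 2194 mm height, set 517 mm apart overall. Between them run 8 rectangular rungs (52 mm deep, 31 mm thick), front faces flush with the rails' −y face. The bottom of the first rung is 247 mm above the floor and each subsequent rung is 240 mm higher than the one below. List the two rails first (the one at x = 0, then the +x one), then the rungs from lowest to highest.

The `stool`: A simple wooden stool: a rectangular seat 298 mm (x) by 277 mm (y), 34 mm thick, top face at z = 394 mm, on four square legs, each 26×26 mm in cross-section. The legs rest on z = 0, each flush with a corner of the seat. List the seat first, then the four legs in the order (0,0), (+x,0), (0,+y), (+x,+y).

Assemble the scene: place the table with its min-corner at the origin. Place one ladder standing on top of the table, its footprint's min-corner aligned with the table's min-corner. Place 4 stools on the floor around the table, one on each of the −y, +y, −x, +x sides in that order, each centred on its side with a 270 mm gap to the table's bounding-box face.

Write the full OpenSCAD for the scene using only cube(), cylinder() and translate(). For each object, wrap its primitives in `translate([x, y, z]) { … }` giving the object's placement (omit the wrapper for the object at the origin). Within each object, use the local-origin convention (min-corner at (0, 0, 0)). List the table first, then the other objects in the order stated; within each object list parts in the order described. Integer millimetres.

translate([0, 0, 677]) cube([890, 883, 31]);
translate([65, 65, 0]) cylinder(h = 677, r = 35);
translate([825, 65, 0]) cylinder(h = 677, r = 35);
translate([65, 818, 0]) cylinder(h = 677, r = 35);
translate([825, 818, 0]) cylinder(h = 677, r = 35);
translate([0, 0, 708]) {
  cube([42, 52, 2194]);
  translate([475, 0, 0]) cube([42, 52, 2194]);
  translate([42, 0, 247]) cube([433, 52, 31]);
  translate([42, 0, 487]) cube([433, 52, 31]);
  translate([42, 0, 727]) cube([433, 52, 31]);
  translate([42, 0, 967]) cube([433, 52, 31]);
  translate([42, 0, 1207]) cube([433, 52, 31]);
  translate([42, 0, 1447]) cube([433, 52, 31]);
  translate([42, 0, 1687]) cube([433, 52, 31]);
  translate([42, 0, 1927]) cube([433, 52, 31]);
}
translate([296, -547, 0]) {
  translate([0, 0, 360]) cube([298, 277, 34]);
  cube([26, 26, 360]);
  translate([272, 0, 0]) cube([26, 26, 360]);
  translate([0, 251, 0]) cube([26, 26, 360]);
  translate([272, 251, 0]) cube([26, 26, 360]);
}
translate([296, 1153, 0]) {
  translate([0, 0, 360]) cube([298, 277, 34]);
  cube([26, 26, 360]);
  translate([272, 0, 0]) cube([26, 26, 360]);
  translate([0, 251, 0]) cube([26, 26, 360]);
  translate([272, 251, 0]) cube([26, 26, 360]);
}
translate([-568, 303, 0]) {
  translate([0, 0, 360]) cube([298, 277, 34]);
  cube([26, 26, 360]);
  translate([272, 0, 0]) cube([26, 26, 360]);
  translate([0, 251, 0]) cube([26, 26, 360]);
  translate([272, 251, 0]) cube([26, 26, 360]);
}
translate([1160, 303, 0]) {
  translate([0, 0, 360]) cube([298, 277, 34]);
  cube([26, 26, 360]);
  translate([272, 0, 0]) cube([26, 26, 360]);
  translate([0, 251, 0]) cube([26, 26, 360]);
  translate([272, 251, 0]) cube([26, 26, 360]);
}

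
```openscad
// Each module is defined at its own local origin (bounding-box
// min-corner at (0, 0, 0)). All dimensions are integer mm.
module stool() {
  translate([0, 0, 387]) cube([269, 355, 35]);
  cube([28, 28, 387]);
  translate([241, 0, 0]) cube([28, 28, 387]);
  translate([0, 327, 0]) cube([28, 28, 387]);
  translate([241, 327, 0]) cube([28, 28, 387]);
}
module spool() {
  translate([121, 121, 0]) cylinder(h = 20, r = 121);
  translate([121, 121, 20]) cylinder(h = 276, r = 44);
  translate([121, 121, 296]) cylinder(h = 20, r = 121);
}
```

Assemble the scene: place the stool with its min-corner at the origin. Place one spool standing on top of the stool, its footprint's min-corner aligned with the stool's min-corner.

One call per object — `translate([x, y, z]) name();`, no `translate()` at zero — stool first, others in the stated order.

stool();
translate([0, 0, 422]) spool();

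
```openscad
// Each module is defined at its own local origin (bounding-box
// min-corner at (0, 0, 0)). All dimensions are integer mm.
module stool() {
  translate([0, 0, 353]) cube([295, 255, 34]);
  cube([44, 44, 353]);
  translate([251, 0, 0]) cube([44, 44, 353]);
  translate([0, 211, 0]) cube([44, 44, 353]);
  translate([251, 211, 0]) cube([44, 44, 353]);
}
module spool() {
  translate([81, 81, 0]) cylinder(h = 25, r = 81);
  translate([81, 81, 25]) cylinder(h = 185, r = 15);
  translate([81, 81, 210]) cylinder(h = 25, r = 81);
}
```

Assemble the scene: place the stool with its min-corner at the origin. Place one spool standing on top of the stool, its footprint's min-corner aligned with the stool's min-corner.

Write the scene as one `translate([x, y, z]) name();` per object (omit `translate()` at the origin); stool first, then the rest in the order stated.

stool();
translate([0, 0, 387]) spool();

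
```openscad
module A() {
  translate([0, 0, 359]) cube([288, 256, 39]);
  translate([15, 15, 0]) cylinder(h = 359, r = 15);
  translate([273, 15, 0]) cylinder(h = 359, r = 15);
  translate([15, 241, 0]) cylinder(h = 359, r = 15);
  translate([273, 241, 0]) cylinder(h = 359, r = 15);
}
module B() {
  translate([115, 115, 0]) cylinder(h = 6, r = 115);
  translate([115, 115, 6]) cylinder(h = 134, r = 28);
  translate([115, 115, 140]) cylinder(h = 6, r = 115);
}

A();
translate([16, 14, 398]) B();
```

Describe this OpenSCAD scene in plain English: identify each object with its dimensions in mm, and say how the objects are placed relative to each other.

A is a four-legged stool. The seat is a 288×256×39 mm slab whose top surface is at z = 398 mm; four round legs, each 30 mm in diameter, run from the floor (z = 0) to the underside of the seat, each leg's axis is inset half a diameter from the nearest pair of seat edges (so the leg's bounding box is flush with the corner).

B is a spool: two coaxial disc flanges of radius 115 mm and thickness 6 mm, joined by a core cylinder of radius 28 mm and height 134 mm. The lower flange rests on z = 0 and the three cylinders share a vertical axis.

The spool is on top of the stool.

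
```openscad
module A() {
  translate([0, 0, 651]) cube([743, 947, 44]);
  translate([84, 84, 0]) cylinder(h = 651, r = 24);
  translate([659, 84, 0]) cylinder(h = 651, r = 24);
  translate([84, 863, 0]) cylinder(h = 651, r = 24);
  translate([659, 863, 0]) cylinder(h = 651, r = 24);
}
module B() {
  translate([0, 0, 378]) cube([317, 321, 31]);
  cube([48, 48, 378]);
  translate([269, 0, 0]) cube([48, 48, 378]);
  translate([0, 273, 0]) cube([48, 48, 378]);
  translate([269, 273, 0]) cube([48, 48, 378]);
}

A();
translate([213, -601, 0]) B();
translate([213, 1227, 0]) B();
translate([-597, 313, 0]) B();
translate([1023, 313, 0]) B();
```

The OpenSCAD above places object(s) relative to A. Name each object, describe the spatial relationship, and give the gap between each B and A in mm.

Each stool's nearest face is 280 mm from the table's bounding box.

A is a table. B is a stool. Four stools sit around the table at the −y, +y, −x, +x sides. The gap between each stool and the table is 280 mm.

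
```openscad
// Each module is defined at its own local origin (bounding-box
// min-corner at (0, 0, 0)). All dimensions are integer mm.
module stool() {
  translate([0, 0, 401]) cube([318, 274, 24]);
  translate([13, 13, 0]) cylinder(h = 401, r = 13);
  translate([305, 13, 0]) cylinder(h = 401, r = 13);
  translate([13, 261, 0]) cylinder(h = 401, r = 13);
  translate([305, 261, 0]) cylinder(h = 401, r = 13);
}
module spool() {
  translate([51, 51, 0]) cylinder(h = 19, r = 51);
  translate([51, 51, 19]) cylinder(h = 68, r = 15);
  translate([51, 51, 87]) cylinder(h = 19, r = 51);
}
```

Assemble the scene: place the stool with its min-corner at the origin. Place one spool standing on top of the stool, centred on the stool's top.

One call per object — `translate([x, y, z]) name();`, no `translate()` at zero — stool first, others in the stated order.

stool();
translate([108, 86, 425]) spool();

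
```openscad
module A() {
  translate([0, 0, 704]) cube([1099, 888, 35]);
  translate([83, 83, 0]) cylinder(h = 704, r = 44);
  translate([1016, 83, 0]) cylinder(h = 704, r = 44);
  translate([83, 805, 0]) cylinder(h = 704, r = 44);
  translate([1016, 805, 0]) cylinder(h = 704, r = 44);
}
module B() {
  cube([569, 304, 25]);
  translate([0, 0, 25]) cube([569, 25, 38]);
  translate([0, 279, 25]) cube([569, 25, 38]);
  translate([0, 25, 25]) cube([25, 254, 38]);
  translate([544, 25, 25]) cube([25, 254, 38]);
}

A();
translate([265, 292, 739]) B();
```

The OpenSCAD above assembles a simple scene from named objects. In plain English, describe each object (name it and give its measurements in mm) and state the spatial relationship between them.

A is a table: top 1099 mm (x) × 888 mm (y), 35 mm thick, upper face at z = 739 mm, on four round legs of 88 mm diameter, each leg's bounding box inset 39 mm from the nearest pair of top edges, running from z = 0 to the bottom of the top.

B is an open-topped rectangular box: outside dimensions 569×304×63 mm, with a uniform wall and base thickness of 25 mm. The base is a full 569×304 slab on the floor; four walls sit on top of the base. The front and back walls (the −y and +y sides) span the full width; the two side walls fit between them.

The open box is on top of the table, centred.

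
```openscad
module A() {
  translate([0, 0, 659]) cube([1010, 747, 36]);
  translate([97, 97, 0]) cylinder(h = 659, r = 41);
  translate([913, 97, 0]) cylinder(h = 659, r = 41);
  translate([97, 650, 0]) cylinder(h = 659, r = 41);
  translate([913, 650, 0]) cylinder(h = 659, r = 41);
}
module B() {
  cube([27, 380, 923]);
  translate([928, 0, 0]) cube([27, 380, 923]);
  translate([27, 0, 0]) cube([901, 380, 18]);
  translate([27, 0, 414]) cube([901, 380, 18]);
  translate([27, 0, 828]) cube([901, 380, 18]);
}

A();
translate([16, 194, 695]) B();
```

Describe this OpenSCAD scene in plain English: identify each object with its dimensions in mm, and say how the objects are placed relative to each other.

A is a table: top 1010 mm (x) × 747 mm (y), 36 mm thick, upper face at z = 695 mm, on four round legs of 82 mm diameter, each leg's bounding box inset 56 mm from the nearest pair of top edges, running from z = 0 to the bottom of the top.

B is a bookshelf 955 mm wide overall, 380 mm deep and 923 mm tall. The two sides are 27 mm thick vertical panels. 3 horizontal shelves of 18 mm thickness span between the inner faces of the sides; the lowest shelf sits on the floor and shelves are stacked with a clear vertical gap of 396 mm between each pair.

The bookshelf is on top of the table.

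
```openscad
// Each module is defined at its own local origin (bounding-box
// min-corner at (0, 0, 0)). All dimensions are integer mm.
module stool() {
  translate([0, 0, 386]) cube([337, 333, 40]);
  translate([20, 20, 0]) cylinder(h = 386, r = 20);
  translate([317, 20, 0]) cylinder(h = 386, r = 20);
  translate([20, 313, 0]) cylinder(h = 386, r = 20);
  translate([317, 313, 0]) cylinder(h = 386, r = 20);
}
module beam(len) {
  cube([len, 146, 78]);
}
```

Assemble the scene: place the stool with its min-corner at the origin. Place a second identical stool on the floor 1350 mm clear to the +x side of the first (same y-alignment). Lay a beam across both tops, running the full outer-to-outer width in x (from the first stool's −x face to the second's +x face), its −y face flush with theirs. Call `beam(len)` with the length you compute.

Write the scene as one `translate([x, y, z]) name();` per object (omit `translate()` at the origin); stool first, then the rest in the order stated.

stool();
translate([1687, 0, 0]) stool();
translate([0, 0, 426]) beam(2024);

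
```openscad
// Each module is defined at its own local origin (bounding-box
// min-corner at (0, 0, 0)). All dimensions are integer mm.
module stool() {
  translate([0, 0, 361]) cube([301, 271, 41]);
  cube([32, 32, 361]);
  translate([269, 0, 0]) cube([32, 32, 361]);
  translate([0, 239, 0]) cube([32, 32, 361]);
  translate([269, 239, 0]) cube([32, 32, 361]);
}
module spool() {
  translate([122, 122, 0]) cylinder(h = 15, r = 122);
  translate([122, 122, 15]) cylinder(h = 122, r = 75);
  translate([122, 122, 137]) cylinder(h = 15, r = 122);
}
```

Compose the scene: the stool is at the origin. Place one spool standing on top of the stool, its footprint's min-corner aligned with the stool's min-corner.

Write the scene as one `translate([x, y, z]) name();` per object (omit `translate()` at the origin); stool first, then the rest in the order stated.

stool();
translate([0, 0, 402]) spool();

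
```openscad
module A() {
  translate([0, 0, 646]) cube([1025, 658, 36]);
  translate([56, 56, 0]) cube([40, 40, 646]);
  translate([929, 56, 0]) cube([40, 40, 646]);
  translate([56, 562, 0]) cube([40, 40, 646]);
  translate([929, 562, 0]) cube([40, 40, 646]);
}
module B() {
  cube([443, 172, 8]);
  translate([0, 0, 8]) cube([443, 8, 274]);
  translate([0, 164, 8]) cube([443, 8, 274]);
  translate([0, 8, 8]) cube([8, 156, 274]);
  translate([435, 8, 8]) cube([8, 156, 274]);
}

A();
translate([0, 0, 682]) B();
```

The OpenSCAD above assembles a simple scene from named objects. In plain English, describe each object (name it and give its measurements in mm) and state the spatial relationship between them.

A is a table with a 1025×658 mm rectangular top, 36 mm thick, top surface at z = 682 mm, supported by four 40×40 mm square legs, each inset 56 mm from the nearest pair of top edges, running from the floor.

B is an open storage box with external size 443×172×282 mm and wall thickness 8 mm (the base is also 8 mm thick). The base covers the whole footprint; the four walls stand on the base, with the y-facing walls full-width and the x-facing walls fitting between their inner faces.

The open box is on top of the table.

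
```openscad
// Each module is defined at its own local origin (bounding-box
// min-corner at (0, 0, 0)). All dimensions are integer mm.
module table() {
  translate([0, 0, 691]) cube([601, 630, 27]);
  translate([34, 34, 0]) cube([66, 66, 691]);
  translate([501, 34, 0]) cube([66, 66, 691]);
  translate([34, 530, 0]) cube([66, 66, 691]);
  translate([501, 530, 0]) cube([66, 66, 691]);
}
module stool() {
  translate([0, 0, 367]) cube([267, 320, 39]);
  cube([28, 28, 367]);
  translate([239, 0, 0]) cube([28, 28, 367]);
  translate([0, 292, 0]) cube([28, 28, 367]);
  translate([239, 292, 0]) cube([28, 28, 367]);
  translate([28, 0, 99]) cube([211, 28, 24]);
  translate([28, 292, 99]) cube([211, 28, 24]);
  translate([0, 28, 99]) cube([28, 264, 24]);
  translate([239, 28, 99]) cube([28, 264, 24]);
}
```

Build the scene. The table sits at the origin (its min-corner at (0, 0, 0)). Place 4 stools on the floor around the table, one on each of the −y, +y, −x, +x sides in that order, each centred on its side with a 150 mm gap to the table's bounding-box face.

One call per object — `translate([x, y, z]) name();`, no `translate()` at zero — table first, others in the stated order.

table();
translate([167, -470, 0]) stool();
translate([167, 780, 0]) stool();
translate([-417, 155, 0]) stool();
translate([751, 155, 0]) stool();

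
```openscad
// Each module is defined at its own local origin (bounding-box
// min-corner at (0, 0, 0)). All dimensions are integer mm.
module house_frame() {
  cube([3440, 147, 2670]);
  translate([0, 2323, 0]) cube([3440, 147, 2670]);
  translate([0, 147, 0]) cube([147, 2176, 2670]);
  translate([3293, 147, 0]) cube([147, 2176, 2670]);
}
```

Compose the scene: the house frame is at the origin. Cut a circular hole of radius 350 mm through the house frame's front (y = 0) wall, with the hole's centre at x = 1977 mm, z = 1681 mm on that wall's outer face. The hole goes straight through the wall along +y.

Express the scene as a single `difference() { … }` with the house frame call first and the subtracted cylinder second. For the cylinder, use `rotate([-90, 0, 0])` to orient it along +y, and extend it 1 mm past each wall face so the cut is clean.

difference() {
  house_frame();
  translate([1977, -1, 1681]) rotate([-90, 0, 0]) cylinder(h = 149, r = 350);
}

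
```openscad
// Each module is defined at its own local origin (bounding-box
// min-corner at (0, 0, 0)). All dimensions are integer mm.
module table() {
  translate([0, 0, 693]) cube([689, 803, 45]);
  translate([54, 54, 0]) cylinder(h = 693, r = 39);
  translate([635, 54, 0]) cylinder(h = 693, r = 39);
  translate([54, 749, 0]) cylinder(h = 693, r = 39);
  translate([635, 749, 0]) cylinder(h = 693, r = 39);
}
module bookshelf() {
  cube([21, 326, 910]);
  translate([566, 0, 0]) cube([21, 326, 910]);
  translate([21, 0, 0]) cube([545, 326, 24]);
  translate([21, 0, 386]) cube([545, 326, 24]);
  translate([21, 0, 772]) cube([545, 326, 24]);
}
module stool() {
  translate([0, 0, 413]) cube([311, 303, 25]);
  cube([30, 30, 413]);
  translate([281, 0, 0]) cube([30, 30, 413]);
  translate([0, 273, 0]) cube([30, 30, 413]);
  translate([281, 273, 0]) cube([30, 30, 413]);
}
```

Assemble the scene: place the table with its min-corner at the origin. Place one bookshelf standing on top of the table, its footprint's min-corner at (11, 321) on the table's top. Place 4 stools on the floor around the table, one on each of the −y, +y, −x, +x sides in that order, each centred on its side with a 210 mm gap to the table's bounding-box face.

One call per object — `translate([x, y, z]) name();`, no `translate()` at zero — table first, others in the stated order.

table();
translate([11, 321, 738]) bookshelf();
translate([189, -513, 0]) stool();
translate([189, 1013, 0]) stool();
translate([-521, 250, 0]) stool();
translate([899, 250, 0]) stool();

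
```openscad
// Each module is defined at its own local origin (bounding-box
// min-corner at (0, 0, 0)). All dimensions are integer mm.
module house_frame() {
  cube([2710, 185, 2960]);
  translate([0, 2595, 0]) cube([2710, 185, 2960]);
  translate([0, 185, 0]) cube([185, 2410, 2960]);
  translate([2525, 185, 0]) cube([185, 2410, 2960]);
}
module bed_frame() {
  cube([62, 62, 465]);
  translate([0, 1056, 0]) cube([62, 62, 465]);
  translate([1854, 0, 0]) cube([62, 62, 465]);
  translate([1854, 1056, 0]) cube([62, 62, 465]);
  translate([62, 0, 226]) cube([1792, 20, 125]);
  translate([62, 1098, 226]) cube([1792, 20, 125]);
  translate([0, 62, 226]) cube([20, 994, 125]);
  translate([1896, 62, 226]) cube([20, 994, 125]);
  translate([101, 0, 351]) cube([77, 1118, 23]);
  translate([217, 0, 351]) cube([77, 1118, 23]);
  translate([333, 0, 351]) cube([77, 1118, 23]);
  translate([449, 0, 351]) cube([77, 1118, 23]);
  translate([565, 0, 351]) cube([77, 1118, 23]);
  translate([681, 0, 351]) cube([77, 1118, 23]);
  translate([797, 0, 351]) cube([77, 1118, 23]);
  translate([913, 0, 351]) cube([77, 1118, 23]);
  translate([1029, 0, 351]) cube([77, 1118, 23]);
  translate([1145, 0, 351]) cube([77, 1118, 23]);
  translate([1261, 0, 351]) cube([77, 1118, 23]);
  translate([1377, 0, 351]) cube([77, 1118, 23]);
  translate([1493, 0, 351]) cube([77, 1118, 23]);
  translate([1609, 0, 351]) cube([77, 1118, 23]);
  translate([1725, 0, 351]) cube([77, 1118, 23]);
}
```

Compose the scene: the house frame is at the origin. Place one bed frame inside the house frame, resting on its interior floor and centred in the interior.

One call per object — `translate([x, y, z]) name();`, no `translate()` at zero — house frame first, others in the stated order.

house_frame();
translate([397, 831, 0]) bed_frame();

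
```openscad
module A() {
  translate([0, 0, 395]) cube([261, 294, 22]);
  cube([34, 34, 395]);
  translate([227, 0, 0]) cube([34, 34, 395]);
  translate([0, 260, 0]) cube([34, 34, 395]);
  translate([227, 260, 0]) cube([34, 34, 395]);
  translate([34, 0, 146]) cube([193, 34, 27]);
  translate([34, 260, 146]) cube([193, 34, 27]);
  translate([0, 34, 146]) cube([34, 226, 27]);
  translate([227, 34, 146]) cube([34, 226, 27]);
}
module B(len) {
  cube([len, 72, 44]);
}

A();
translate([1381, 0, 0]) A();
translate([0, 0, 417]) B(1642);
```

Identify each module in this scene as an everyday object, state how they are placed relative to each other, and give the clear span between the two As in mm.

Second stool starts at x = 1381; first ends at x = 261; clear span = 1381 − 261 = 1120 mm.

A is a stool. B is a beam. A beam spans the tops of two stools. The clear span between the two stools is 1120 mm.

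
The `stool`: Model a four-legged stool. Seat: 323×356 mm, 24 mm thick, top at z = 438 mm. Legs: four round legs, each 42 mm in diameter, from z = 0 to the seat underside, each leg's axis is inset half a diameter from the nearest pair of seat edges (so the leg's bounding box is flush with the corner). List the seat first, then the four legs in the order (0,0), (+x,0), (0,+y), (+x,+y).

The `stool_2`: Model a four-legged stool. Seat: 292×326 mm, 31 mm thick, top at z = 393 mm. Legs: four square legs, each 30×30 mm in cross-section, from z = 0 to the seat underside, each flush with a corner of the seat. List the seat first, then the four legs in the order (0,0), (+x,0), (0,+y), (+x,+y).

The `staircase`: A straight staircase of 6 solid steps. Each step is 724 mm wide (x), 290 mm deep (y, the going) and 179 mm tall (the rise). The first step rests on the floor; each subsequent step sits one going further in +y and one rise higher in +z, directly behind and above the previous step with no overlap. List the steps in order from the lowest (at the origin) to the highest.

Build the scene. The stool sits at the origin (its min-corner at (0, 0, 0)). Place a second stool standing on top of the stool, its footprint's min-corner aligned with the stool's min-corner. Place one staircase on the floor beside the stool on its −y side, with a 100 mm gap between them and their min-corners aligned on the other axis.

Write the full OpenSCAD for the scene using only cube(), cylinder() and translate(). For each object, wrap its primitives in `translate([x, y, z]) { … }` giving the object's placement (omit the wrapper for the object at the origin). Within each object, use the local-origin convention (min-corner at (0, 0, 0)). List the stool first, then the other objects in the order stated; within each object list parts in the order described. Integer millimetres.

translate([0, 0, 414]) cube([323, 356, 24]);
translate([21, 21, 0]) cylinder(h = 414, r = 21);
translate([302, 21, 0]) cylinder(h = 414, r = 21);
translate([21, 335, 0]) cylinder(h = 414, r = 21);
translate([302, 335, 0]) cylinder(h = 414, r = 21);
translate([0, 0, 438]) {
  translate([0, 0, 362]) cube([292, 326, 31]);
  cube([30, 30, 362]);
  translate([262, 0, 0]) cube([30, 30, 362]);
  translate([0, 296, 0]) cube([30, 30, 362]);
  translate([262, 296, 0]) cube([30, 30, 362]);
}
translate([0, -1840, 0]) {
  cube([724, 290, 179]);
  translate([0, 290, 179]) cube([724, 290, 179]);
  translate([0, 580, 358]) cube([724, 290, 179]);
  translate([0, 870, 537]) cube([724, 290, 179]);
  translate([0, 1160, 716]) cube([724, 290, 179]);
  translate([0, 1450, 895]) cube([724, 290, 179]);
}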